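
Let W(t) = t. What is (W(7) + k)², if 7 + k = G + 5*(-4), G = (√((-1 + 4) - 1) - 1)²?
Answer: 297 + 68*√2 ≈ 393.17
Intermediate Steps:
G = (-1 + √2)² (G = (√(3 - 1) - 1)² = (√2 - 1)² = (-1 + √2)² ≈ 0.17157)
k = -27 + (1 - √2)² (k = -7 + ((1 - √2)² + 5*(-4)) = -7 + ((1 - √2)² - 20) = -7 + (-20 + (1 - √2)²) = -27 + (1 - √2)² ≈ -26.828)
(W(7) + k)² = (7 + (-27 + (1 - √2)²))² = (-20 + (1 - √2)²)²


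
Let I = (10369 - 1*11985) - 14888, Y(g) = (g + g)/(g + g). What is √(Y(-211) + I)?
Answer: I*√16503 ≈ 128.46*I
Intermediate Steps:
Y(g) = 1 (Y(g) = (2*g)/((2*g)) = (2*g)*(1/(2*g)) = 1)
I = -16504 (I = (10369 - 11985) - 14888 = -1616 - 14888 = -16504)
√(Y(-211) + I) = √(1 - 16504) = √(-16503) = I*√16503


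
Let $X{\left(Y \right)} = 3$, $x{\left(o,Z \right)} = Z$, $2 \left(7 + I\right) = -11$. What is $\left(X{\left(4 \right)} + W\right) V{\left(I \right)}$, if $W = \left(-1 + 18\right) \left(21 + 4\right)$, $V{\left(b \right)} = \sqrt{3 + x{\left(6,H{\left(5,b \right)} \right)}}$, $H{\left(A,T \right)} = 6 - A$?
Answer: $856$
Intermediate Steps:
$I = - \frac{25}{2}$ ($I = -7 + \frac{1}{2} \left(-11\right) = -7 - \frac{11}{2} = - \frac{25}{2} \approx -12.5$)
$V{\left(b \right)} = 2$ ($V{\left(b \right)} = \sqrt{3 + \left(6 - 5\right)} = \sqrt{3 + 1} = \sqrt{4} = 2$)
$W = 425$ ($W = 17 \cdot 25 = 425$)
$\left(X{\left(4 \right)} + W\right) V{\left(I \right)} = \left(3 + 425\right) 2 = 428 \cdot 2 = 856$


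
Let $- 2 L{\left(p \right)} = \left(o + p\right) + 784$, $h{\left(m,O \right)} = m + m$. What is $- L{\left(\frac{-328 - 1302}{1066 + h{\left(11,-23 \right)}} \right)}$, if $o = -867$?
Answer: $- \frac{45967}{1088} \approx -42.249$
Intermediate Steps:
$h{\left(m,O \right)} = 2 m$
$L{\left(p \right)} = \frac{83}{2} - \frac{p}{2}$ ($L{\left(p \right)} = - \frac{\left(-867 + p\right) + 784}{2} = - \frac{-83 + p}{2} = \frac{83}{2} - \frac{p}{2}$)
$- L{\left(\frac{-328 - 1302}{1066 + h{\left(11,-23 \right)}} \right)} = - (\frac{83}{2} - \frac{\left(-328 - 1302\right) \frac{1}{1066 + 2 \cdot 11}}{2}) = - (\frac{83}{2} - \frac{\left(-1630\right) \frac{1}{1066 + 22}}{2}) = - (\frac{83}{2} - \frac{\left(-1630\right) \frac{1}{1088}}{2}) = - (\frac{83}{2} - - \frac{815}{1088}) = - (\frac{83}{2} + \frac{815}{1088}) = \left(-1\right) \frac{45967}{1088} = - \frac{45967}{1088}$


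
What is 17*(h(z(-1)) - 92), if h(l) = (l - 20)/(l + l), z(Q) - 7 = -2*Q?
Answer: -28339/18 ≈ -1574.4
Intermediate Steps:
z(Q) = 7 - 2*Q
h(l) = (-20 + l)/(2*l) (h(l) = (-20 + l)/((2*l)) = (-20 + l)*(1/(2*l)) = (-20 + l)/(2*l))
17*(h(z(-1)) - 92) = 17*((-20 + (7 - 2*(-1)))/(2*(7 - 2*(-1))) - 92) = 17*((-20 + (7 + 2))/(2*(7 + 2)) - 92) = 17*((½)*(-20 + 9)/9 - 92) = 17*((½)*(⅑)*(-11) - 92) = 17*(-11/18 - 92) = 17*(-1667/18) = -28339/18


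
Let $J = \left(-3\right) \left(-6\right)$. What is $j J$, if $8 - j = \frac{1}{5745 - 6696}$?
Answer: $\frac{45654}{317} \approx 144.02$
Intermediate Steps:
$j = \frac{7609}{951}$ ($j = 8 - \frac{1}{5745 - 6696} = 8 - \frac{1}{-951} = 8 - - \frac{1}{951} = 8 + \frac{1}{951} = \frac{7609}{951} \approx 8.0011$)
$J = 18$
$j J = \frac{7609}{951} \cdot 18 = \frac{45654}{317}$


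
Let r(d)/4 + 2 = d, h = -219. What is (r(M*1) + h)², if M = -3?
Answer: 57121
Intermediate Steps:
r(d) = -8 + 4*d
(r(M*1) + h)² = ((-8 + 4*(-3*1)) - 219)² = ((-8 + 4*(-3)) - 219)² = ((-8 - 12) - 219)² = (-20 - 219)² = (-239)² = 57121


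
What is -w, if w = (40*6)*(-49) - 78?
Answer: 11838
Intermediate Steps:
w = -11838 (w = 240*(-49) - 78 = -11760 - 78 = -11838)
-w = -1*(-11838) = 11838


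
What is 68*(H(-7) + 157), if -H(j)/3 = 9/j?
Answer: 76568/7 ≈ 10938.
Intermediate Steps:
H(j) = -27/j
68*(H(-7) + 157) = 68*(-27/(-7) + 157) = 68*(-27*(-1/7) + 157) = 68*(27/7 + 157) = 68*(1126/7) = 76568/7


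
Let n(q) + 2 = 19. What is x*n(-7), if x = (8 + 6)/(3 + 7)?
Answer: 119/5 ≈ 23.800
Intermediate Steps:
n(q) = 17 (n(q) = -2 + 19 = 17)
x = 7/5 (x = 14/10 = 14*(⅒) = 7/5 ≈ 1.4000)
x*n(-7) = (7/5)*17 = 119/5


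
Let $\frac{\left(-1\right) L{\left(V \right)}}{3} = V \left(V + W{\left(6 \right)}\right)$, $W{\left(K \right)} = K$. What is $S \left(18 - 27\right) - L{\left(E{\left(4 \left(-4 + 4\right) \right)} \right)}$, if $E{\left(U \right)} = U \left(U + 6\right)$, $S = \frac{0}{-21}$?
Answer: $0$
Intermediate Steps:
$S = 0$ ($S = 0 \left(- \frac{1}{21}\right) = 0$)
$E{\left(U \right)} = U \left(6 + U\right)$
$L{\left(V \right)} = - 3 V \left(6 + V\right)$ ($L{\left(V \right)} = - 3 V \left(V + 6\right) = - 3 V \left(6 + V\right)$)
$S \left(18 - 27\right) - L{\left(E{\left(4 \left(-4 + 4\right) \right)} \right)} = 0 \left(18 - 27\right) - - 3 \cdot 4 \left(-4 + 4\right) \left(6 + 4 \left(-4 + 4\right)\right) \left(6 + 4 \left(-4 + 4\right) \left(6 + 4 \left(-4 + 4\right)\right)\right) = 0 \left(-9\right) - - 3 \cdot 4 \cdot 0 \left(6 + 4 \cdot 0\right) \left(6 + 4 \cdot 0 \left(6 + 4 \cdot 0\right)\right) = 0 - - 3 \cdot 0 \left(6 + 0\right) \left(6 + 0 \left(6 + 0\right)\right) = 0 - - 3 \cdot 0 \cdot 6 \left(6 + 0 \cdot 6\right) = 0 - \left(-3\right) 0 \left(6 + 0\right) = 0 - \left(-3\right) 0 \cdot 6 = 0 - 0 = 0 + 0 = 0$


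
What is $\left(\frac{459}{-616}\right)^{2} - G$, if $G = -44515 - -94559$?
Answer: $- \frac{18989285383}{379456} \approx -50043.0$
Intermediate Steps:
$G = 50044$ ($G = -44515 + 94559 = 50044$)
$\left(\frac{459}{-616}\right)^{2} - G = \left(\frac{459}{-616}\right)^{2} - 50044 = \left(459 \left(- \frac{1}{616}\right)\right)^{2} - 50044 = \left(- \frac{459}{616}\right)^{2} - 50044 = \frac{210681}{379456} - 50044 = - \frac{18989285383}{379456}$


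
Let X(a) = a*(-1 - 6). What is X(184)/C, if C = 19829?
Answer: -1288/19829 ≈ -0.064955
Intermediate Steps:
X(a) = -7*a (X(a) = a*(-7) = -7*a)
X(184)/C = -7*184/19829 = -1288*1/19829 = -1288/19829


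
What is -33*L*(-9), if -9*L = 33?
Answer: -1089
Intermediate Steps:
L = -11/3 (L = -⅑*33 = -11/3 ≈ -3.6667)
-33*L*(-9) = -33*(-11/3)*(-9) = 121*(-9) = -1089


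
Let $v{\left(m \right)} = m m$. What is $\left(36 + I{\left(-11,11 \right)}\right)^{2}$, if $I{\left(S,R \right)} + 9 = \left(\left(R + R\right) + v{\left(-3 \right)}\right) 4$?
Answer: $22801$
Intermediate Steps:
$v{\left(m \right)} = m^{2}$
$I{\left(S,R \right)} = 27 + 8 R$ ($I{\left(S,R \right)} = -9 + \left(\left(R + R\right) + \left(-3\right)^{2}\right) 4 = -9 + \left(2 R + 9\right) 4 = -9 + \left(9 + 2 R\right) 4 = -9 + \left(36 + 8 R\right) = 27 + 8 R$)
$\left(36 + I{\left(-11,11 \right)}\right)^{2} = \left(36 + \left(27 + 8 \cdot 11\right)\right)^{2} = \left(36 + \left(27 + 88\right)\right)^{2} = \left(36 + 115\right)^{2} = 151^{2} = 22801$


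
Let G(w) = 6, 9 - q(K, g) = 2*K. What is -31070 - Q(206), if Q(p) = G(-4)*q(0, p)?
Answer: -31124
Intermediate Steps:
q(K, g) = 9 - 2*K
Q(p) = 54 (Q(p) = 6*(9 - 2*0) = 6*(9 + 0) = 6*9 = 54)
-31070 - Q(206) = -31070 - 1*54 = -31070 - 54 = -31124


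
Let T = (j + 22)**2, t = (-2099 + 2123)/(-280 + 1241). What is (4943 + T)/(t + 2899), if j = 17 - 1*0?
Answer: 6211904/2785963 ≈ 2.2297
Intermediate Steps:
t = 24/961 ≈ 0.024974
j = 17 (j = 17 + 0 = 17)
T = 1521 (T = (17 + 22)**2 = 39**2 = 1521)
(4943 + T)/(t + 2899) = (4943 + 1521)/(24/961 + 2899) = 6464/(2785963/961) = 6464*(961/2785963) = 6211904/2785963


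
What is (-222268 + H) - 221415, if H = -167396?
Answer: -611079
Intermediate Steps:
(-222268 + H) - 221415 = (-222268 - 167396) - 221415 = -389664 - 221415 = -611079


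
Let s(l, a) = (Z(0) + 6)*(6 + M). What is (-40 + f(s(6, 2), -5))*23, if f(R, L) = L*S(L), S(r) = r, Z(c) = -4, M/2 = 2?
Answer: -345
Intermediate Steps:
M = 4 (M = 2*2 = 4)
s(l, a) = 20 (s(l, a) = (-4 + 6)*(6 + 4) = 2*10 = 20)
f(R, L) = L² (f(R, L) = L*L = L²)
(-40 + f(s(6, 2), -5))*23 = (-40 + (-5)²)*23 = (-40 + 25)*23 = -15*23 = -345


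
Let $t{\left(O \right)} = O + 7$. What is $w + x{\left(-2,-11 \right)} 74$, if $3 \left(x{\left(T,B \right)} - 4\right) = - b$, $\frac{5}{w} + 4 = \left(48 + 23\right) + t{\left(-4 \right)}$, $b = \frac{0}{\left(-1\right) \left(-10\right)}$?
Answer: $\frac{4145}{14} \approx 296.07$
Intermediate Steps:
$t{\left(O \right)} = 7 + O$
$b = 0$ ($b = \frac{0}{10} = 0 \cdot \frac{1}{10} = 0$)
$w = \frac{1}{14}$ ($w = \frac{5}{-4 + \left(\left(48 + 23\right) + \left(7 - 4\right)\right)} = \frac{5}{-4 + \left(71 + 3\right)} = \frac{5}{-4 + 74} = \frac{5}{70} = 5 \cdot \frac{1}{70} = \frac{1}{14} \approx 0.071429$)
$x{\left(T,B \right)} = 4$ ($x{\left(T,B \right)} = 4 + \frac{\left(-1\right) 0}{3} = 4 + \frac{1}{3} \cdot 0 = 4 + 0 = 4$)
$w + x{\left(-2,-11 \right)} 74 = \frac{1}{14} + 4 \cdot 74 = \frac{1}{14} + 296 = \frac{4145}{14}$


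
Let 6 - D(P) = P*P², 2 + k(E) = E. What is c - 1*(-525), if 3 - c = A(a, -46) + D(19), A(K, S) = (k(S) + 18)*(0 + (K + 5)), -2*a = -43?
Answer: 8176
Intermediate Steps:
a = 43/2 (a = -½*(-43) = 43/2 ≈ 21.500)
k(E) = -2 + E
D(P) = 6 - P³ (D(P) = 6 - P*P² = 6 - P³)
A(K, S) = (5 + K)*(16 + S) (A(K, S) = ((-2 + S) + 18)*(0 + (K + 5)) = (16 + S)*(0 + (5 + K)) = (16 + S)*(5 + K) = (5 + K)*(16 + S))
c = 7651 (c = 3 - ((80 + 5*(-46) + 16*(43/2) + (43/2)*(-46)) + (6 - 1*19³)) = 3 - ((80 - 230 + 344 - 989) + (6 - 1*6859)) = 3 - (-795 + (6 - 6859)) = 3 - (-795 - 6853) = 3 - 1*(-7648) = 3 + 7648 = 7651)
c - 1*(-525) = 7651 - 1*(-525) = 7651 + 525 = 8176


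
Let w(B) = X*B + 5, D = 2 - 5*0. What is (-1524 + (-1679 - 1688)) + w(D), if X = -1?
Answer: -4888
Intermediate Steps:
D = 2 (D = 2 + 0 = 2)
w(B) = 5 - B (w(B) = -B + 5 = 5 - B)
(-1524 + (-1679 - 1688)) + w(D) = (-1524 + (-1679 - 1688)) + (5 - 1*2) = (-1524 - 3367) + (5 - 2) = -4891 + 3 = -4888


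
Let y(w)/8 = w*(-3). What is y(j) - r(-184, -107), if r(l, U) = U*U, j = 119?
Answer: -14305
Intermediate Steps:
r(l, U) = U²
y(w) = -24*w (y(w) = 8*(w*(-3)) = 8*(-3*w) = -24*w)
y(j) - r(-184, -107) = -24*119 - 1*(-107)² = -2856 - 1*11449 = -2856 - 11449 = -14305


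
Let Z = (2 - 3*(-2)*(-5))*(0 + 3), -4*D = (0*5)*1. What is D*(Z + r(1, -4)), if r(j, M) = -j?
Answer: 0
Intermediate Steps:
D = 0 (D = -0*5/4 = -0 = -¼*0 = 0)
Z = -84 (Z = (2 + 6*(-5))*3 = (2 - 30)*3 = -28*3 = -84)
D*(Z + r(1, -4)) = 0*(-84 - 1*1) = 0*(-84 - 1) = 0*(-85) = 0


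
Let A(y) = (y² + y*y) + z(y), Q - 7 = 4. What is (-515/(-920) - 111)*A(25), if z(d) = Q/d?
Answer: -635254781/4600 ≈ -1.3810e+5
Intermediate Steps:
Q = 11 (Q = 7 + 4 = 11)
z(d) = 11/d
A(y) = 2*y² + 11/y (A(y) = (y² + y*y) + 11/y = (y² + y²) + 11/y = 2*y² + 11/y)
(-515/(-920) - 111)*A(25) = (-515/(-920) - 111)*((11 + 2*25³)/25) = (-515*(-1/920) - 111)*((11 + 2*15625)/25) = (103/184 - 111)*((11 + 31250)/25) = -20321*31261/4600 = -20321/184*31261/25 = -635254781/4600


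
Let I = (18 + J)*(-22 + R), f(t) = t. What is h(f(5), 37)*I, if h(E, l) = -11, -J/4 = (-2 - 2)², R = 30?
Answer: 4048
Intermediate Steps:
J = -64 (J = -4*(-2 - 2)² = -4*(-4)² = -4*16 = -64)
I = -368 (I = (18 - 64)*(-22 + 30) = -46*8 = -368)
h(f(5), 37)*I = -11*(-368) = 4048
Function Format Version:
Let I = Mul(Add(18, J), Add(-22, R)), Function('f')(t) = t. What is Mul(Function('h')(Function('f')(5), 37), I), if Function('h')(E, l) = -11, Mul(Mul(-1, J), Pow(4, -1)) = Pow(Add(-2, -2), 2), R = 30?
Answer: 4048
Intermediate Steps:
J = -64 (J = Mul(-4, Pow(Add(-2, -2), 2)) = Mul(-4, Pow(-4, 2)) = Mul(-4, 16) = -64)
I = -368 (I = Mul(Add(18, -64), Add(-22, 30)) = Mul(-46, 8) = -368)
Mul(Function('h')(Function('f')(5), 37), I) = Mul(-11, -368) = 4048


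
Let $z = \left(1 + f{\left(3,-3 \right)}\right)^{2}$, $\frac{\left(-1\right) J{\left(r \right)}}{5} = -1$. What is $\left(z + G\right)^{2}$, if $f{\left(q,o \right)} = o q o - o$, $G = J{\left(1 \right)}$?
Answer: $933156$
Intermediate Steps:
$J{\left(r \right)} = 5$ ($J{\left(r \right)} = \left(-5\right) \left(-1\right) = 5$)
$G = 5$
$f{\left(q,o \right)} = - o + q o^{2}$ ($f{\left(q,o \right)} = q o^{2} - o = - o + q o^{2}$)
$z = 961$ ($z = \left(1 - 3 \left(-1 - 9\right)\right)^{2} = \left(1 - -30\right)^{2} = \left(1 + 30\right)^{2} = 31^{2} = 961$)
$\left(z + G\right)^{2} = \left(961 + 5\right)^{2} = 966^{2} = 933156$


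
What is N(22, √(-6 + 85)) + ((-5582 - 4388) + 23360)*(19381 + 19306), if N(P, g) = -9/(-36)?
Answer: 2072075721/4 ≈ 5.1802e+8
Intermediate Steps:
N(P, g) = ¼ (N(P, g) = -9*(-1/36) = ¼)
N(22, √(-6 + 85)) + ((-5582 - 4388) + 23360)*(19381 + 19306) = ¼ + ((-5582 - 4388) + 23360)*(19381 + 19306) = ¼ + (-9970 + 23360)*38687 = ¼ + 13390*38687 = ¼ + 518018930 = 2072075721/4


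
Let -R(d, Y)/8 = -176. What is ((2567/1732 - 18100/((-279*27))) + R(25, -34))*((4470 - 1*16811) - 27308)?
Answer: -23560563953461/420876 ≈ -5.5980e+7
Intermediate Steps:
R(d, Y) = 1408 (R(d, Y) = -8*(-176) = 1408)
((2567/1732 - 18100/((-279*27))) + R(25, -34))*((4470 - 1*16811) - 27308) = ((2567/1732 - 18100/((-279*27))) + 1408)*((4470 - 1*16811) - 27308) = ((2567*(1/1732) - 18100/(-7533)) + 1408)*((4470 - 16811) - 27308) = ((2567/1732 - 18100*(-1/7533)) + 1408)*(-12341 - 27308) = ((2567/1732 + 18100/7533) + 1408)*(-39649) = (50686411/13047156 + 1408)*(-39649) = (18421082059/13047156)*(-39649) = -23560563953461/420876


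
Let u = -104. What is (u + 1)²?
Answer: 10609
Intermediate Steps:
(u + 1)² = (-104 + 1)² = (-103)² = 10609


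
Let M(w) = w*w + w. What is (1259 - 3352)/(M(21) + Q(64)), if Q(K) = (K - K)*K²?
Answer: -299/66 ≈ -4.5303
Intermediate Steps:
M(w) = w + w² (M(w) = w² + w = w + w²)
Q(K) = 0 (Q(K) = 0*K² = 0)
(1259 - 3352)/(M(21) + Q(64)) = (1259 - 3352)/(21*(1 + 21) + 0) = -2093/(21*22 + 0) = -2093/(462 + 0) = -2093/462 = -2093*1/462 = -299/66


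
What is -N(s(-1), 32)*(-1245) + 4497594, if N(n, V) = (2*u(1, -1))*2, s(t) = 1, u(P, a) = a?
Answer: 4492614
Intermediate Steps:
N(n, V) = -4 (N(n, V) = (2*(-1))*2 = -2*2 = -4)
-N(s(-1), 32)*(-1245) + 4497594 = -1*(-4)*(-1245) + 4497594 = 4*(-1245) + 4497594 = -4980 + 4497594 = 4492614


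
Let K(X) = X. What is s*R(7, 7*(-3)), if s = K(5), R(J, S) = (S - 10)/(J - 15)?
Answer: 155/8 ≈ 19.375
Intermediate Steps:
R(J, S) = (-10 + S)/(-15 + J)
s = 5
s*R(7, 7*(-3)) = 5*((-10 + 7*(-3))/(-15 + 7)) = 5*((-10 - 21)/(-8)) = 5*(-1/8*(-31)) = 5*(31/8) = 155/8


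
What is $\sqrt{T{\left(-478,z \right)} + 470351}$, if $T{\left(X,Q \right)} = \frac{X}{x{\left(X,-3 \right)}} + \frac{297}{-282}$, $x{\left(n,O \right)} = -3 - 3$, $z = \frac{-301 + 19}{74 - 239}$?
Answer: $\frac{\sqrt{37410444582}}{282} \approx 685.88$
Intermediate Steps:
$z = \frac{94}{55}$ ($z = - \frac{282}{-165} = \left(-282\right) \left(- \frac{1}{165}\right) = \frac{94}{55} \approx 1.7091$)
$x{\left(n,O \right)} = -6$
$T{\left(X,Q \right)} = - \frac{99}{94} - \frac{X}{6}$ ($T{\left(X,Q \right)} = \frac{X}{-6} + \frac{297}{-282} = X \left(- \frac{1}{6}\right) + 297 \left(- \frac{1}{282}\right) = - \frac{X}{6} - \frac{99}{94} = - \frac{99}{94} - \frac{X}{6}$)
$\sqrt{T{\left(-478,z \right)} + 470351} = \sqrt{\left(- \frac{99}{94} - - \frac{239}{3}\right) + 470351} = \sqrt{\left(- \frac{99}{94} + \frac{239}{3}\right) + 470351} = \sqrt{\frac{22169}{282} + 470351} = \sqrt{\frac{132661151}{282}} = \frac{\sqrt{37410444582}}{282}$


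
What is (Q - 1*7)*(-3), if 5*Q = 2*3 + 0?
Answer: 87/5 ≈ 17.400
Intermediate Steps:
Q = 6/5 (Q = (2*3 + 0)/5 = (6 + 0)/5 = (1/5)*6 = 6/5 ≈ 1.2000)
(Q - 1*7)*(-3) = (6/5 - 1*7)*(-3) = (6/5 - 7)*(-3) = -29/5*(-3) = 87/5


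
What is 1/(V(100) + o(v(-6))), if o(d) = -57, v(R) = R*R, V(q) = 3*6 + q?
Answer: 1/61 ≈ 0.016393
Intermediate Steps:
V(q) = 18 + q
v(R) = R²
1/(V(100) + o(v(-6))) = 1/((18 + 100) - 57) = 1/(118 - 57) = 1/61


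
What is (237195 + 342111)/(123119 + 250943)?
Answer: 22281/14387 ≈ 1.5487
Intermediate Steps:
(237195 + 342111)/(123119 + 250943) = 579306/374062 = 579306*(1/374062) = 22281/14387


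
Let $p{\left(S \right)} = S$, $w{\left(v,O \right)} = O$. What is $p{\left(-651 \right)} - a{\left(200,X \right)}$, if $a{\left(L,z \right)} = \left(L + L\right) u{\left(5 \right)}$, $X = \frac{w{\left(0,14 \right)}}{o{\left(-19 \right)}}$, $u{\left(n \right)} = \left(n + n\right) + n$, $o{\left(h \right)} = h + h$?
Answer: $-6651$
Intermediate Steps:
$o{\left(h \right)} = 2 h$
$u{\left(n \right)} = 3 n$ ($u{\left(n \right)} = 2 n + n = 3 n$)
$X = - \frac{7}{19}$ ($X = \frac{14}{2 \left(-19\right)} = \frac{14}{-38} = 14 \left(- \frac{1}{38}\right) = - \frac{7}{19} \approx -0.36842$)
$a{\left(L,z \right)} = 30 L$ ($a{\left(L,z \right)} = \left(L + L\right) 3 \cdot 5 = 2 L 15 = 30 L$)
$p{\left(-651 \right)} - a{\left(200,X \right)} = -651 - 30 \cdot 200 = -651 - 6000 = -6651$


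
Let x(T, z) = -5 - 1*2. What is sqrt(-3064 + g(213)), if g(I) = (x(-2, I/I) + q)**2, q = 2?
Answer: I*sqrt(3039) ≈ 55.127*I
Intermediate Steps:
x(T, z) = -7 (x(T, z) = -5 - 2 = -7)
g(I) = 25 (g(I) = (-7 + 2)**2 = (-5)**2 = 25)
sqrt(-3064 + g(213)) = sqrt(-3064 + 25) = sqrt(-3039) = I*sqrt(3039)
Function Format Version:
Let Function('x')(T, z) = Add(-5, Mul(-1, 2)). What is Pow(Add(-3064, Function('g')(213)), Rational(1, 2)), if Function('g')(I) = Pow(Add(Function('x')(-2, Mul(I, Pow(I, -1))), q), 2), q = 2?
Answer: Mul(I, Pow(3039, Rational(1, 2))) ≈ Mul(55.127, I)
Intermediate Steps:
Function('x')(T, z) = -7 (Function('x')(T, z) = Add(-5, -2) = -7)
Function('g')(I) = 25 (Function('g')(I) = Pow(Add(-7, 2), 2) = Pow(-5, 2) = 25)
Pow(Add(-3064, Function('g')(213)), Rational(1, 2)) = Pow(Add(-3064, 25), Rational(1, 2)) = Pow(-3039, Rational(1, 2)) = Mul(I, Pow(3039, Rational(1, 2)))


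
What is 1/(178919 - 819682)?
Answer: -1/640763 ≈ -1.5606e-6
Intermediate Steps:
1/(178919 - 819682) = 1/(-640763) = -1/640763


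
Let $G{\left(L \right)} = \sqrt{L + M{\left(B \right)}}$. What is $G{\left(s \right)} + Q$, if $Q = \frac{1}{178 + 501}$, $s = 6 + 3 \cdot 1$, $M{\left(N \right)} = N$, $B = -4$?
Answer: $\frac{1}{679} + \sqrt{5} \approx 2.2375$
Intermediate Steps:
$s = 9$ ($s = 6 + 3 = 9$)
$G{\left(L \right)} = \sqrt{-4 + L}$ ($G{\left(L \right)} = \sqrt{L - 4} = \sqrt{-4 + L}$)
$Q = \frac{1}{679} \approx 0.0014728$
$G{\left(s \right)} + Q = \sqrt{-4 + 9} + \frac{1}{679} = \sqrt{5} + \frac{1}{679} = \frac{1}{679} + \sqrt{5}$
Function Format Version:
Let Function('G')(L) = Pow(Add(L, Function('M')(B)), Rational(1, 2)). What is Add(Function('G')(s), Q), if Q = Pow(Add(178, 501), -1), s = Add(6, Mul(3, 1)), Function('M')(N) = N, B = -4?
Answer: Add(Rational(1, 679), Pow(5, Rational(1, 2))) ≈ 2.2375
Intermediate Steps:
s = 9 (s = Add(6, 3) = 9)
Function('G')(L) = Pow(Add(-4, L), Rational(1, 2)) (Function('G')(L) = Pow(Add(L, -4), Rational(1, 2)) = Pow(Add(-4, L), Rational(1, 2)))
Q = Rational(1, 679) (Q = Pow(679, -1) = Rational(1, 679) ≈ 0.0014728)
Add(Function('G')(s), Q) = Add(Pow(Add(-4, 9), Rational(1, 2)), Rational(1, 679)) = Add(Pow(5, Rational(1, 2)), Rational(1, 679)) = Add(Rational(1, 679), Pow(5, Rational(1, 2)))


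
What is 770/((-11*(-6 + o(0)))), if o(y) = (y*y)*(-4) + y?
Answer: 35/3 ≈ 11.667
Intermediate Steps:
o(y) = y - 4*y² (o(y) = y²*(-4) + y = -4*y² + y = y - 4*y²)
770/((-11*(-6 + o(0)))) = 770/((-11*(-6 + 0*(1 - 4*0)))) = 770/((-11*(-6 + 0*(1 + 0)))) = 770/((-11*(-6 + 0*1))) = 770/((-11*(-6 + 0))) = 770/((-11*(-6))) = 770/66 = 770*(1/66) = 35/3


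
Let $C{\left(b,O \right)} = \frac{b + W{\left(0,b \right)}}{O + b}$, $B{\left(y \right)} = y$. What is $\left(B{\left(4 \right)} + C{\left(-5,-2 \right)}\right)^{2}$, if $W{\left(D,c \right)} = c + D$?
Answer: $\frac{1444}{49} \approx 29.469$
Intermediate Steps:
$W{\left(D,c \right)} = D + c$
$C{\left(b,O \right)} = \frac{2 b}{O + b}$ ($C{\left(b,O \right)} = \frac{b + \left(0 + b\right)}{O + b} = \frac{b + b}{O + b} = \frac{2 b}{O + b}$)
$\left(B{\left(4 \right)} + C{\left(-5,-2 \right)}\right)^{2} = \left(4 + 2 \left(-5\right) \frac{1}{-2 - 5}\right)^{2} = \left(4 + 2 \left(-5\right) \frac{1}{-7}\right)^{2} = \left(4 + 2 \left(-5\right) \left(- \frac{1}{7}\right)\right)^{2} = \left(4 + \frac{10}{7}\right)^{2} = \left(\frac{38}{7}\right)^{2} = \frac{1444}{49}$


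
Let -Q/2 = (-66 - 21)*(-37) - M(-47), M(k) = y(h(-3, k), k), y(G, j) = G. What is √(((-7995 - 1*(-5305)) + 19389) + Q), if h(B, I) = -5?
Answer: 3*√1139 ≈ 101.25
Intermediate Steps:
M(k) = -5
Q = -6448 (Q = -2*((-66 - 21)*(-37) - 1*(-5)) = -2*(-87*(-37) + 5) = -2*(3219 + 5) = -2*3224 = -6448)
√(((-7995 - 1*(-5305)) + 19389) + Q) = √(((-7995 - 1*(-5305)) + 19389) - 6448) = √(((-7995 + 5305) + 19389) - 6448) = √((-2690 + 19389) - 6448) = √(16699 - 6448) = √10251 = 3*√1139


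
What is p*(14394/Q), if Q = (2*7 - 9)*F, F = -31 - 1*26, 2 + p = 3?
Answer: -4798/95 ≈ -50.505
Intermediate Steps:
p = 1 (p = -2 + 3 = 1)
F = -57 (F = -31 - 26 = -57)
Q = -285 (Q = (2*7 - 9)*(-57) = (14 - 9)*(-57) = 5*(-57) = -285)
p*(14394/Q) = 1*(14394/(-285)) = 1*(14394*(-1/285)) = 1*(-4798/95) = -4798/95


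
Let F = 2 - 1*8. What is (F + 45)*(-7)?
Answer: -273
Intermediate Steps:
F = -6 (F = 2 - 8 = -6)
(F + 45)*(-7) = (-6 + 45)*(-7) = 39*(-7) = -273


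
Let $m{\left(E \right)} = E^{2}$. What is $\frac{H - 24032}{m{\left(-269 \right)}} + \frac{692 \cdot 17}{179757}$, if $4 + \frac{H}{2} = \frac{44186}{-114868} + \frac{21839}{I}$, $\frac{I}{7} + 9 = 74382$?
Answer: $- \frac{1330287917904350719}{4986297341737343541} \approx -0.26679$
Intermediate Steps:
$I = 520611$ ($I = -63 + 7 \cdot 74382 = -63 + 520674 = 520611$)
$H = - \frac{9988511261}{1150029699}$ ($H = -8 + 2 \left(\frac{44186}{-114868} + \frac{21839}{520611}\right) = -8 + 2 \left(44186 \left(- \frac{1}{114868}\right) + 21839 \cdot \frac{1}{520611}\right) = -8 + 2 \left(- \frac{22093}{57434} + \frac{21839}{520611}\right) = -8 + 2 \left(- \frac{788273669}{2300059398}\right) = -8 - \frac{788273669}{1150029699} = - \frac{9988511261}{1150029699} \approx -8.6854$)
$\frac{H - 24032}{m{\left(-269 \right)}} + \frac{692 \cdot 17}{179757} = \frac{- \frac{9988511261}{1150029699} - 24032}{\left(-269\right)^{2}} + \frac{692 \cdot 17}{179757} = - \frac{27647502237629}{1150029699 \cdot 72361} + 11764 \cdot \frac{1}{179757} = \left(- \frac{27647502237629}{1150029699}\right) \frac{1}{72361} + \frac{11764}{179757} = - \frac{27647502237629}{83217299049339} + \frac{11764}{179757} = - \frac{1330287917904350719}{4986297341737343541}$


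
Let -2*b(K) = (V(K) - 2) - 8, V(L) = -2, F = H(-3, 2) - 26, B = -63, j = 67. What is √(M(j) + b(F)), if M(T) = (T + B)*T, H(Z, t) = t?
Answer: √274 ≈ 16.553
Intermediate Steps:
F = -24 (F = 2 - 26 = -24)
b(K) = 6 (b(K) = -((-2 - 2) - 8)/2 = -(-4 - 8)/2 = -½*(-12) = 6)
M(T) = T*(-63 + T) (M(T) = (T - 63)*T = (-63 + T)*T = T*(-63 + T))
√(M(j) + b(F)) = √(67*(-63 + 67) + 6) = √(67*4 + 6) = √(268 + 6) = √274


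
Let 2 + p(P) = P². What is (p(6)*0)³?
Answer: 0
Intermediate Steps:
p(P) = -2 + P²
(p(6)*0)³ = ((-2 + 6²)*0)³ = ((-2 + 36)*0)³ = (34*0)³ = 0³ = 0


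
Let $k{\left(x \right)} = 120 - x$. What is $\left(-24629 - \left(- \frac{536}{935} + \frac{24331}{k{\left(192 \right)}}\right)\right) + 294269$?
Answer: $\frac{18174952877}{67320} \approx 2.6998 \cdot 10^{5}$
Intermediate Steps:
$\left(-24629 - \left(- \frac{536}{935} + \frac{24331}{k{\left(192 \right)}}\right)\right) + 294269 = \left(-24629 - \left(- \frac{536}{935} + \frac{24331}{120 - 192}\right)\right) + 294269 = \left(-24629 - \left(- \frac{536}{935} + \frac{24331}{-72}\right)\right) + 294269 = \left(-24629 + \left(\left(-24331\right) \left(- \frac{1}{72}\right) + \frac{536}{935}\right)\right) + 294269 = \left(-24629 + \left(\frac{24331}{72} + \frac{536}{935}\right)\right) + 294269 = \left(-24629 + \frac{22788077}{67320}\right) + 294269 = - \frac{1635236203}{67320} + 294269 = \frac{18174952877}{67320}$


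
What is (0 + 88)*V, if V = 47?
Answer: 4136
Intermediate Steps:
(0 + 88)*V = (0 + 88)*47 = 88*47 = 4136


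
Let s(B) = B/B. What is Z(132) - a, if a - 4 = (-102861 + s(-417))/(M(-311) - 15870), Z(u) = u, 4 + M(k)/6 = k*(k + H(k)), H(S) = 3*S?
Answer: 29519534/230541 ≈ 128.04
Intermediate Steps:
s(B) = 1
M(k) = -24 + 24*k**2 (M(k) = -24 + 6*(k*(k + 3*k)) = -24 + 6*(k*(4*k)) = -24 + 6*(4*k**2) = -24 + 24*k**2)
a = 911878/230541 (a = 4 + (-102861 + 1)/((-24 + 24*(-311)**2) - 15870) = 4 - 102860/((-24 + 24*96721) - 15870) = 4 - 102860/((-24 + 2321304) - 15870) = 4 - 102860/(2321280 - 15870) = 4 - 102860/2305410 = 4 - 102860*1/2305410 = 4 - 10286/230541 = 911878/230541 ≈ 3.9554)
Z(132) - a = 132 - 1*911878/230541 = 132 - 911878/230541 = 29519534/230541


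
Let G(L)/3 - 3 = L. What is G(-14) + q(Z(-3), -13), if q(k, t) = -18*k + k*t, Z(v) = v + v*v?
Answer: -219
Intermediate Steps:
G(L) = 9 + 3*L
Z(v) = v + v**2
G(-14) + q(Z(-3), -13) = (9 + 3*(-14)) + (-3*(1 - 3))*(-18 - 13) = (9 - 42) - 3*(-2)*(-31) = -33 + 6*(-31) = -33 - 186 = -219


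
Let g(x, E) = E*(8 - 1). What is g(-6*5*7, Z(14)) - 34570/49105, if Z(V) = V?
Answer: 955544/9821 ≈ 97.296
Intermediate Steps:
g(x, E) = 7*E (g(x, E) = E*7 = 7*E)
g(-6*5*7, Z(14)) - 34570/49105 = 7*14 - 34570/49105 = 98 - 34570/49105 = 98 - 1*6914/9821 = 98 - 6914/9821 = 955544/9821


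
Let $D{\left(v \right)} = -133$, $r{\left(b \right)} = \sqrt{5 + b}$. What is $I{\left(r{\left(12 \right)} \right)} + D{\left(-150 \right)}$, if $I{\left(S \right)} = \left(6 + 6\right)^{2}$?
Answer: $11$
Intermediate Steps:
$I{\left(S \right)} = 144$ ($I{\left(S \right)} = 12^{2} = 144$)
$I{\left(r{\left(12 \right)} \right)} + D{\left(-150 \right)} = 144 - 133 = 11$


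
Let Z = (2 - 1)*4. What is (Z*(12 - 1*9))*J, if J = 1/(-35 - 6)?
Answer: -12/41 ≈ -0.29268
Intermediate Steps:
J = -1/41 (J = 1/(-41) = -1/41 ≈ -0.024390)
Z = 4 (Z = 1*4 = 4)
(Z*(12 - 1*9))*J = (4*(12 - 1*9))*(-1/41) = (4*(12 - 9))*(-1/41) = (4*3)*(-1/41) = 12*(-1/41) = -12/41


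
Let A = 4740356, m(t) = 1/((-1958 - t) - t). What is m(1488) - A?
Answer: -23388916505/4934 ≈ -4.7404e+6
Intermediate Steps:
m(t) = 1/(-1958 - 2*t)
m(1488) - A = -1/(1958 + 2*1488) - 1*4740356 = -1/(1958 + 2976) - 4740356 = -1/4934 - 4740356 = -23388916505/4934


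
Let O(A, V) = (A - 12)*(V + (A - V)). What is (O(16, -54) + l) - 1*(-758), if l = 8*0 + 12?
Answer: 834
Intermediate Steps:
O(A, V) = A*(-12 + A) (O(A, V) = (-12 + A)*A = A*(-12 + A))
l = 12 (l = 0 + 12 = 12)
(O(16, -54) + l) - 1*(-758) = (16*(-12 + 16) + 12) - 1*(-758) = (16*4 + 12) + 758 = (64 + 12) + 758 = 76 + 758 = 834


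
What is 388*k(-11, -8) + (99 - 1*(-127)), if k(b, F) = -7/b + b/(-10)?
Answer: 49484/55 ≈ 899.71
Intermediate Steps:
k(b, F) = -7/b - b/10 (k(b, F) = -7/b + b*(-⅒) = -7/b - b/10)
388*k(-11, -8) + (99 - 1*(-127)) = 388*(-7/(-11) - ⅒*(-11)) + (99 - 1*(-127)) = 388*(-7*(-1/11) + 11/10) + (99 + 127) = 388*(7/11 + 11/10) + 226 = 388*(191/110) + 226 = 37054/55 + 226 = 49484/55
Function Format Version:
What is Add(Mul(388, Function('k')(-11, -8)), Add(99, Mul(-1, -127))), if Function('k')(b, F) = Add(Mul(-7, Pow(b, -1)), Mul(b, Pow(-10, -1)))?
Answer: Rational(49484, 55) ≈ 899.71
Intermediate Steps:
Function('k')(b, F) = Add(Mul(-7, Pow(b, -1)), Mul(Rational(-1, 10), b)) (Function('k')(b, F) = Add(Mul(-7, Pow(b, -1)), Mul(b, Rational(-1, 10))) = Add(Mul(-7, Pow(b, -1)), Mul(Rational(-1, 10), b)))
Add(Mul(388, Function('k')(-11, -8)), Add(99, Mul(-1, -127))) = Add(Mul(388, Add(Mul(-7, Pow(-11, -1)), Mul(Rational(-1, 10), -11))), Add(99, Mul(-1, -127))) = Add(Mul(388, Add(Mul(-7, Rational(-1, 11)), Rational(11, 10))), Add(99, 127)) = Add(Mul(388, Add(Rational(7, 11), Rational(11, 10))), 226) = Add(Mul(388, Rational(191, 110)), 226) = Add(Rational(37054, 55), 226) = Rational(49484, 55)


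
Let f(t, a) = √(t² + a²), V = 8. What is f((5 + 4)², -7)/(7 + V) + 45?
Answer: 45 + √6610/15 ≈ 50.420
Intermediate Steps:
f(t, a) = √(a² + t²)
f((5 + 4)², -7)/(7 + V) + 45 = √((-7)² + ((5 + 4)²)²)/(7 + 8) + 45 = √(49 + (9²)²)/15 + 45 = √(49 + 81²)/15 + 45 = √(49 + 6561)/15 + 45 = √6610/15 + 45 = 45 + √6610/15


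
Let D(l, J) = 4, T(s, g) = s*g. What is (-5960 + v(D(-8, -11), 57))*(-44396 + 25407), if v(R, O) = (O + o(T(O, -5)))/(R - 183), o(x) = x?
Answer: 20253895268/179 ≈ 1.1315e+8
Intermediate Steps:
T(s, g) = g*s
v(R, O) = -4*O/(-183 + R) (v(R, O) = (O - 5*O)/(R - 183) = (-4*O)/(-183 + R) = -4*O/(-183 + R))
(-5960 + v(D(-8, -11), 57))*(-44396 + 25407) = (-5960 - 4*57/(-183 + 4))*(-44396 + 25407) = (-5960 - 4*57/(-179))*(-18989) = (-5960 - 4*57*(-1/179))*(-18989) = (-5960 + 228/179)*(-18989) = -1066612/179*(-18989) = 20253895268/179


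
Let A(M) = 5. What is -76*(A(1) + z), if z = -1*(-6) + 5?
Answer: -1216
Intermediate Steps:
z = 11 (z = 6 + 5 = 11)
-76*(A(1) + z) = -76*(5 + 11) = -76*16 = -1216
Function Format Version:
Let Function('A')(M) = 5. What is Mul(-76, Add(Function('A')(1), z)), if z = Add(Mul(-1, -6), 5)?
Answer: -1216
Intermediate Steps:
z = 11 (z = Add(6, 5) = 11)
Mul(-76, Add(Function('A')(1), z)) = Mul(-76, Add(5, 11)) = Mul(-76, 16) = -1216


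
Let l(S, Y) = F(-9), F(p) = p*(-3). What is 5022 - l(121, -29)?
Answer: 4995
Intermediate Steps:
F(p) = -3*p
l(S, Y) = 27 (l(S, Y) = -3*(-9) = 27)
5022 - l(121, -29) = 5022 - 1*27 = 5022 - 27 = 4995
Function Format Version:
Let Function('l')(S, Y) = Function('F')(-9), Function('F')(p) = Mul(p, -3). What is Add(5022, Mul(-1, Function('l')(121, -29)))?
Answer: 4995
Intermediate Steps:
Function('F')(p) = Mul(-3, p)
Function('l')(S, Y) = 27 (Function('l')(S, Y) = Mul(-3, -9) = 27)
Add(5022, Mul(-1, Function('l')(121, -29))) = Add(5022, Mul(-1, 27)) = Add(5022, -27) = 4995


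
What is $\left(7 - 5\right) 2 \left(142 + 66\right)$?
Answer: $832$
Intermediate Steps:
$\left(7 - 5\right) 2 \left(142 + 66\right) = 2 \cdot 2 \cdot 208 = 4 \cdot 208 = 832$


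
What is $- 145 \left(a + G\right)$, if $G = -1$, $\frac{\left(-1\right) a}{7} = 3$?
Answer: $3190$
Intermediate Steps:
$a = -21$ ($a = \left(-7\right) 3 = -21$)
$- 145 \left(a + G\right) = - 145 \left(-21 - 1\right) = \left(-145\right) \left(-22\right) = 3190$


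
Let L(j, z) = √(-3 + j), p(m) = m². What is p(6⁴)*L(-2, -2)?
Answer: 1679616*I*√5 ≈ 3.7557e+6*I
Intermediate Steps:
p(6⁴)*L(-2, -2) = (6⁴)²*√(-3 - 2) = 1296²*√(-5) = 1679616*(I*√5) = 1679616*I*√5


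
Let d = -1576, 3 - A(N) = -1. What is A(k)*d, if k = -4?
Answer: -6304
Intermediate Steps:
A(N) = 4 (A(N) = 3 - 1*(-1) = 3 + 1 = 4)
A(k)*d = 4*(-1576) = -6304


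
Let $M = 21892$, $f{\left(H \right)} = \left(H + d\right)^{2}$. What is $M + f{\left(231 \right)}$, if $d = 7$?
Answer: $78536$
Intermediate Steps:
$f{\left(H \right)} = \left(7 + H\right)^{2}$ ($f{\left(H \right)} = \left(H + 7\right)^{2} = \left(7 + H\right)^{2}$)
$M + f{\left(231 \right)} = 21892 + \left(7 + 231\right)^{2} = 21892 + 238^{2} = 21892 + 56644 = 78536$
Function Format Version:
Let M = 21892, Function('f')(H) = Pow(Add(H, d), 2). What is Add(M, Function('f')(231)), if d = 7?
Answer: 78536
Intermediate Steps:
Function('f')(H) = Pow(Add(7, H), 2) (Function('f')(H) = Pow(Add(H, 7), 2) = Pow(Add(7, H), 2))
Add(M, Function('f')(231)) = Add(21892, Pow(Add(7, 231), 2)) = Add(21892, Pow(238, 2)) = Add(21892, 56644) = 78536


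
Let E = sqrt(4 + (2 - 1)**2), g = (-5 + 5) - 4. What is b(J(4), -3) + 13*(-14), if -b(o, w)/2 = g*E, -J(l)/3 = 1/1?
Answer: -182 + 8*sqrt(5) ≈ -164.11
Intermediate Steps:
g = -4 (g = 0 - 4 = -4)
E = sqrt(5) (E = sqrt(4 + 1**2) = sqrt(4 + 1) = sqrt(5) ≈ 2.2361)
J(l) = -3 (J(l) = -3/1 = -3*1 = -3)
b(o, w) = 8*sqrt(5) (b(o, w) = -(-8)*sqrt(5) = 8*sqrt(5))
b(J(4), -3) + 13*(-14) = 8*sqrt(5) + 13*(-14) = 8*sqrt(5) - 182 = -182 + 8*sqrt(5)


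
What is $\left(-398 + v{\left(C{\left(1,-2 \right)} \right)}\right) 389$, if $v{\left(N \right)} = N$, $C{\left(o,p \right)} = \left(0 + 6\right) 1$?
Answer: $-152488$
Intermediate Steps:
$C{\left(o,p \right)} = 6$ ($C{\left(o,p \right)} = 6 \cdot 1 = 6$)
$\left(-398 + v{\left(C{\left(1,-2 \right)} \right)}\right) 389 = \left(-398 + 6\right) 389 = \left(-392\right) 389 = -152488$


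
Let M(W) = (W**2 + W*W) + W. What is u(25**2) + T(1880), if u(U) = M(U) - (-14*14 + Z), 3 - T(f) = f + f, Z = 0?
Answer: 778314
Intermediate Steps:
M(W) = W + 2*W**2 (M(W) = (W**2 + W**2) + W = 2*W**2 + W = W + 2*W**2)
T(f) = 3 - 2*f (T(f) = 3 - (f + f) = 3 - 2*f)
u(U) = 196 + U*(1 + 2*U) (u(U) = U*(1 + 2*U) - (-14*14 + 0) = U*(1 + 2*U) - (-196 + 0) = U*(1 + 2*U) - 1*(-196) = U*(1 + 2*U) + 196 = 196 + U*(1 + 2*U))
u(25**2) + T(1880) = (196 + 25**2*(1 + 2*25**2)) + (3 - 2*1880) = (196 + 625*(1 + 2*625)) + (3 - 3760) = (196 + 625*(1 + 1250)) - 3757 = (196 + 625*1251) - 3757 = (196 + 781875) - 3757 = 782071 - 3757 = 778314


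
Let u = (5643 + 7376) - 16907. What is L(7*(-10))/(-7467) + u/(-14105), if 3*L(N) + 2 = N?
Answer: 9790072/35107345 ≈ 0.27886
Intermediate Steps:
L(N) = -⅔ + N/3
u = -3888 (u = 13019 - 16907 = -3888)
L(7*(-10))/(-7467) + u/(-14105) = (-⅔ + (7*(-10))/3)/(-7467) - 3888/(-14105) = (-⅔ + (⅓)*(-70))*(-1/7467) - 3888*(-1/14105) = (-⅔ - 70/3)*(-1/7467) + 3888/14105 = -24*(-1/7467) + 3888/14105 = 8/2489 + 3888/14105 = 9790072/35107345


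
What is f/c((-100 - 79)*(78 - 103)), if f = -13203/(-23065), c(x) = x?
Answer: 13203/103215875 ≈ 0.00012792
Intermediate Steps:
f = 13203/23065 (f = -13203*(-1/23065) = 13203/23065 ≈ 0.57243)
f/c((-100 - 79)*(78 - 103)) = 13203/(23065*(((-100 - 79)*(78 - 103)))) = 13203/(23065*((-179*(-25)))) = (13203/23065)/4475 = (13203/23065)*(1/4475) = 13203/103215875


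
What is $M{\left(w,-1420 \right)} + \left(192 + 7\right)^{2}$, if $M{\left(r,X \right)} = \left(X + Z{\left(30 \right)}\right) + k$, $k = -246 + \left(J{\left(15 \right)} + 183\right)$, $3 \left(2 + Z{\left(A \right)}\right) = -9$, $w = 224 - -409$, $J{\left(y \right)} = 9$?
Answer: $38122$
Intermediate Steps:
$w = 633$ ($w = 224 + 409 = 633$)
$Z{\left(A \right)} = -5$ ($Z{\left(A \right)} = -2 + \frac{1}{3} \left(-9\right) = -2 - 3 = -5$)
$k = -54$ ($k = -246 + \left(9 + 183\right) = -246 + 192 = -54$)
$M{\left(r,X \right)} = -59 + X$ ($M{\left(r,X \right)} = \left(X - 5\right) - 54 = \left(-5 + X\right) - 54 = -59 + X$)
$M{\left(w,-1420 \right)} + \left(192 + 7\right)^{2} = \left(-59 - 1420\right) + \left(192 + 7\right)^{2} = -1479 + 199^{2} = -1479 + 39601 = 38122$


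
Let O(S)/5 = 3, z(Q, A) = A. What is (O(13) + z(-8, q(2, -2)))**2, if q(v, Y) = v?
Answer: 289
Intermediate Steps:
O(S) = 15 (O(S) = 5*3 = 15)
(O(13) + z(-8, q(2, -2)))**2 = (15 + 2)**2 = 17**2 = 289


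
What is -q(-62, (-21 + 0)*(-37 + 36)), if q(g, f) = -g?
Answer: -62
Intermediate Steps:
-q(-62, (-21 + 0)*(-37 + 36)) = -(-1)*(-62) = -1*62 = -62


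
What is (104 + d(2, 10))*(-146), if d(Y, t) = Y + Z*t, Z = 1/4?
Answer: -15841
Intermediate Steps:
Z = ¼ ≈ 0.25000
d(Y, t) = Y + t/4
(104 + d(2, 10))*(-146) = (104 + (2 + (¼)*10))*(-146) = (104 + (2 + 5/2))*(-146) = (104 + 9/2)*(-146) = (217/2)*(-146) = -15841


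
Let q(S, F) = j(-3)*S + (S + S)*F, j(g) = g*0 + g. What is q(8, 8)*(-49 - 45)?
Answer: -9776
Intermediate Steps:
j(g) = g (j(g) = 0 + g = g)
q(S, F) = -3*S + 2*F*S (q(S, F) = -3*S + (S + S)*F = -3*S + (2*S)*F = -3*S + 2*F*S)
q(8, 8)*(-49 - 45) = (8*(-3 + 2*8))*(-49 - 45) = (8*(-3 + 16))*(-94) = (8*13)*(-94) = 104*(-94) = -9776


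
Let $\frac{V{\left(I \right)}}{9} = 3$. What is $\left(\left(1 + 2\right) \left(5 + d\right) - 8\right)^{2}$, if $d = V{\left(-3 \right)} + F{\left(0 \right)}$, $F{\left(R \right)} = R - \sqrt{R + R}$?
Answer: $7744$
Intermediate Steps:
$F{\left(R \right)} = R - \sqrt{2} \sqrt{R}$ ($F{\left(R \right)} = R - \sqrt{2 R} = R - \sqrt{2} \sqrt{R}$)
$V{\left(I \right)} = 27$ ($V{\left(I \right)} = 9 \cdot 3 = 27$)
$d = 27$ ($d = 27 + \left(0 - \sqrt{2} \sqrt{0}\right) = 27 + \left(0 - \sqrt{2} \cdot 0\right) = 27 + \left(0 + 0\right) = 27 + 0 = 27$)
$\left(\left(1 + 2\right) \left(5 + d\right) - 8\right)^{2} = \left(\left(1 + 2\right) \left(5 + 27\right) - 8\right)^{2} = \left(3 \cdot 32 - 8\right)^{2} = \left(96 - 8\right)^{2} = 88^{2} = 7744$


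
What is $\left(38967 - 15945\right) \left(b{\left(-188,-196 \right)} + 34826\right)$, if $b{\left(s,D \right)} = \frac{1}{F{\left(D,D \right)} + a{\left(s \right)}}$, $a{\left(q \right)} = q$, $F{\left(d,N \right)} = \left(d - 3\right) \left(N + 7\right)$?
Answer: $\frac{30004420631778}{37423} \approx 8.0176 \cdot 10^{8}$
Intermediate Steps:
$F{\left(d,N \right)} = \left(-3 + d\right) \left(7 + N\right)$
$b{\left(s,D \right)} = \frac{1}{-21 + s + D^{2} + 4 D}$ ($b{\left(s,D \right)} = \frac{1}{\left(-21 - 3 D + 7 D + D D\right) + s} = \frac{1}{\left(-21 - 3 D + 7 D + D^{2}\right) + s} = \frac{1}{\left(-21 + D^{2} + 4 D\right) + s} = \frac{1}{-21 + s + D^{2} + 4 D}$)
$\left(38967 - 15945\right) \left(b{\left(-188,-196 \right)} + 34826\right) = \left(38967 - 15945\right) \left(\frac{1}{-21 - 188 + \left(-196\right)^{2} + 4 \left(-196\right)} + 34826\right) = 23022 \left(\frac{1}{-21 - 188 + 38416 - 784} + 34826\right) = 23022 \left(\frac{1}{37423} + 34826\right) = 23022 \cdot \frac{1303293399}{37423} = \frac{30004420631778}{37423}$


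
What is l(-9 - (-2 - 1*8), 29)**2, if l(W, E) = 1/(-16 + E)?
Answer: 1/169 ≈ 0.0059172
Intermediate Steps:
l(-9 - (-2 - 1*8), 29)**2 = (1/(-16 + 29))**2 = (1/13)**2 = 1/169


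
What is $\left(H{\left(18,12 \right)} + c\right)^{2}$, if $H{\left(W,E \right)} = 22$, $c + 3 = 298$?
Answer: $100489$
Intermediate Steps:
$c = 295$ ($c = -3 + 298 = 295$)
$\left(H{\left(18,12 \right)} + c\right)^{2} = \left(22 + 295\right)^{2} = 317^{2} = 100489$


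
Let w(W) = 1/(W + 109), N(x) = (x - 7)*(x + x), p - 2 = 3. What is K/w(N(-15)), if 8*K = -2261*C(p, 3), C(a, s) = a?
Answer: -8693545/8 ≈ -1.0867e+6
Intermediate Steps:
p = 5 (p = 2 + 3 = 5)
N(x) = 2*x*(-7 + x) (N(x) = (-7 + x)*(2*x) = 2*x*(-7 + x))
K = -11305/8 (K = (-2261*5)/8 = (1/8)*(-11305) = -11305/8 ≈ -1413.1)
w(W) = 1/(109 + W)
K/w(N(-15)) = -11305/(8*(1/(109 + 2*(-15)*(-7 - 15)))) = -11305/(8*(1/(109 + 2*(-15)*(-22)))) = -11305/(8*(1/(109 + 660))) = -11305/(8*(1/769)) = -11305/(8*1/769) = -11305/8*769 = -8693545/8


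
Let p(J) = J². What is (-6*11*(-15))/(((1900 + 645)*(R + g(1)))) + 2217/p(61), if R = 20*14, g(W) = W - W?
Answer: 158351799/265158460 ≈ 0.59720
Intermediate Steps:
g(W) = 0
R = 280
(-6*11*(-15))/(((1900 + 645)*(R + g(1)))) + 2217/p(61) = (-6*11*(-15))/(((1900 + 645)*(280 + 0))) + 2217/(61²) = (-66*(-15))/((2545*280)) + 2217/3721 = 990/712600 + 2217*(1/3721) = 990*(1/712600) + 2217/3721 = 99/71260 + 2217/3721 = 158351799/265158460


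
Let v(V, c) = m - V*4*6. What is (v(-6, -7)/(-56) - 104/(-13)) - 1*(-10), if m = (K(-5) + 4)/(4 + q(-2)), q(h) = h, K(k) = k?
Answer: 247/16 ≈ 15.438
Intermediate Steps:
m = -½ (m = (-5 + 4)/(4 - 2) = -1/2 = -1*½ = -½ ≈ -0.50000)
v(V, c) = -½ - 24*V (v(V, c) = -½ - V*4*6 = -½ - 4*V*6 = -½ - 24*V)
(v(-6, -7)/(-56) - 104/(-13)) - 1*(-10) = ((-½ - 24*(-6))/(-56) - 104/(-13)) - 1*(-10) = ((-½ + 144)*(-1/56) - 104*(-1/13)) + 10 = ((287/2)*(-1/56) + 8) + 10 = (-41/16 + 8) + 10 = 87/16 + 10 = 247/16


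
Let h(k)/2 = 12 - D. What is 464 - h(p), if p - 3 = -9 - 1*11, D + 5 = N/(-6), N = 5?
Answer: 1285/3 ≈ 428.33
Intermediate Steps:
D = -35/6 (D = -5 + 5/(-6) = -5 + 5*(-1/6) = -5 - 5/6 = -35/6 ≈ -5.8333)
p = -17 (p = 3 + (-9 - 1*11) = 3 + (-9 - 11) = 3 - 20 = -17)
h(k) = 107/3 (h(k) = 2*(12 - 1*(-35/6)) = 2*(12 + 35/6) = 2*(107/6) = 107/3)
464 - h(p) = 464 - 1*107/3 = 464 - 107/3 = 1285/3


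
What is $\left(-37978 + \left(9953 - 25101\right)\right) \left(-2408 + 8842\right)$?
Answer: $-341812684$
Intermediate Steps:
$\left(-37978 + \left(9953 - 25101\right)\right) \left(-2408 + 8842\right) = \left(-37978 + \left(9953 - 25101\right)\right) 6434 = \left(-37978 - 15148\right) 6434 = \left(-53126\right) 6434 = -341812684$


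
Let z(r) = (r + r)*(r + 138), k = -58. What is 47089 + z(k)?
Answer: 37809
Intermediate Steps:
z(r) = 2*r*(138 + r) (z(r) = (2*r)*(138 + r) = 2*r*(138 + r))
47089 + z(k) = 47089 + 2*(-58)*(138 - 58) = 47089 + 2*(-58)*80 = 47089 - 9280 = 37809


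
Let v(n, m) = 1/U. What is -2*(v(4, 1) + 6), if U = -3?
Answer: -34/3 ≈ -11.333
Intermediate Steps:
v(n, m) = -⅓ (v(n, m) = 1/(-3) = -⅓)
-2*(v(4, 1) + 6) = -2*(-⅓ + 6) = -2*17/3 = -34/3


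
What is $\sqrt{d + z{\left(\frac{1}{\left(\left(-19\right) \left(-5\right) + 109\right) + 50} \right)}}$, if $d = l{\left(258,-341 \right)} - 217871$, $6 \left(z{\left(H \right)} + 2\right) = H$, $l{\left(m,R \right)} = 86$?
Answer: $\frac{i \sqrt{126456714447}}{762} \approx 466.68 i$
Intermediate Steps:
$z{\left(H \right)} = -2 + \frac{H}{6}$
$d = -217785$ ($d = 86 - 217871 = -217785$)
$\sqrt{d + z{\left(\frac{1}{\left(\left(-19\right) \left(-5\right) + 109\right) + 50} \right)}} = \sqrt{-217785 - \left(2 - \frac{1}{6 \left(\left(\left(-19\right) \left(-5\right) + 109\right) + 50\right)}\right)} = \sqrt{-217785 - \left(2 - \frac{1}{6 \left(\left(95 + 109\right) + 50\right)}\right)} = \sqrt{-217785 - \left(2 - \frac{1}{6 \left(204 + 50\right)}\right)} = \sqrt{-217785 - \left(2 - \frac{1}{6 \cdot 254}\right)} = \sqrt{-217785 + \left(-2 + \frac{1}{6} \cdot \frac{1}{254}\right)} = \sqrt{-217785 + \left(-2 + \frac{1}{1524}\right)} = \sqrt{-217785 - \frac{3047}{1524}} = \sqrt{- \frac{331907387}{1524}} = \frac{i \sqrt{126456714447}}{762}$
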